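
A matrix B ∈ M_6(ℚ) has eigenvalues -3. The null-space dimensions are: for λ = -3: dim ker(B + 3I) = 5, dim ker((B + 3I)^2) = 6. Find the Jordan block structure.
Jordan blocks: (-3, 2), (-3, 1), (-3, 1), (-3, 1), (-3, 1)

λ = -3: successive nullity increments [5, 1] count blocks of size ≥ k; block sizes are [2, 1, 1, 1, 1].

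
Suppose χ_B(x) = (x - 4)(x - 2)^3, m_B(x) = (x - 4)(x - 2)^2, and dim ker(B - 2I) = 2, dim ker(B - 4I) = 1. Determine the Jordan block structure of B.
Jordan blocks: (2, 2), (2, 1), (4, 1)

λ = 2: algebraic multiplicity 3 (exponent in χ_B), largest block size 2 (exponent in m_B), 2 blocks (geometric multiplicity). These force block sizes [2, 1].
λ = 4: algebraic multiplicity 1 (exponent in χ_B), largest block size 1 (exponent in m_B), 1 block (geometric multiplicity). This forces block sizes [1].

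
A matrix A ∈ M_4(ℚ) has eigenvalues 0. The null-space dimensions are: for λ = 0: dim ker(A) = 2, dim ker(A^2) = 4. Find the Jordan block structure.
Jordan blocks: (0, 2), (0, 2)

λ = 0: successive nullity increments [2, 2] count blocks of size ≥ k; block sizes are [2, 2].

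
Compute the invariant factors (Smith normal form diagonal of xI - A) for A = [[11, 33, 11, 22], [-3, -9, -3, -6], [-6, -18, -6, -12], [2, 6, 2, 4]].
x, x, x^2

The Jordan structure of A has elementary divisors x^2, x, x. Arranging the block sizes at each eigenvalue in decreasing order and taking row products gives the invariant factors.

Invariant factors (smallest first, each dividing the next): x, x, x^2.

Check: the last factor x^2 is the minimal polynomial, and the product x^4 is the characteristic polynomial.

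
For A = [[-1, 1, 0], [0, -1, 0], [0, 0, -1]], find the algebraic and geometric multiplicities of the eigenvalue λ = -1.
algebraic multiplicity 3, geometric multiplicity 2

The characteristic polynomial is (x + 1)^3, so the factor x + 1 appears with exponent 3: the algebraic multiplicity is 3.

rank(A + I) = 1, so the eigenspace has dimension 3 - 1 = 2: the geometric multiplicity is 2.

Since 2 < 3, A is not diagonalizable.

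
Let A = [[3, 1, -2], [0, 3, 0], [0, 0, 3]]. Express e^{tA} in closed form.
A has Jordan form J = [[3, 1, 0], [0, 3, 0], [0, 0, 3]] with A = PJP^{-1}, so e^{tA} = P e^{tJ} P^{-1}.

For a Jordan block J_k(λ), e^{tJ_k(λ)} = e^{λt} · (I + tN + t^2 N^2/2! + ... + t^{k-1} N^{k-1}/(k-1)!) where N is the nilpotent superdiagonal part.

Assembling the blocks and conjugating back gives the entries of e^{tA} as shown above.

e^{tA} = [[e^{3*t}, t*e^{3*t}, -2*t*e^{3*t}], [0, e^{3*t}, 0], [0, 0, e^{3*t}]]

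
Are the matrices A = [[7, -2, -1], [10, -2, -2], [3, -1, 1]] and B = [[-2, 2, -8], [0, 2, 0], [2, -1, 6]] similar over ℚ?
Both have characteristic polynomial (x - 2)^3, but the minimal polynomial of A is (x - 2)^3 while the minimal polynomial of B is (x - 2)^2. The minimal polynomial is a similarity invariant, so A and B are not similar.

No.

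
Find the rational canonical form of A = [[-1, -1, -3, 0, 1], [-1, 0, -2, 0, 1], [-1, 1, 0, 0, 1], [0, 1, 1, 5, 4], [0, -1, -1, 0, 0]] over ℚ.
The invariant factors of A (the non-unit diagonal entries of the Smith normal form of xI - A over ℚ[x]) are x^3(x - 5)(x + 1), each dividing the next. The characteristic polynomial is their product, x^3(x - 5)(x + 1).

The rational canonical form is the block-diagonal matrix of companion matrices C(f_i):
R = [[0, 0, 0, 0, 0], [1, 0, 0, 0, 0], [0, 1, 0, 0, 0], [0, 0, 1, 0, 5], [0, 0, 0, 1, 4]].

R = [[0, 0, 0, 0, 0], [1, 0, 0, 0, 0], [0, 1, 0, 0, 0], [0, 0, 1, 0, 5], [0, 0, 0, 1, 4]]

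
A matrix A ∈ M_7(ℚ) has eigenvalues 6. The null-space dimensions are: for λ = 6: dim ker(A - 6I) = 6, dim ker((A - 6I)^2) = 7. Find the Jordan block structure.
λ = 6: successive nullity increments [6, 1] count blocks of size ≥ k; block sizes are [2, 1, 1, 1, 1, 1].

Jordan blocks: (6, 2), (6, 1), (6, 1), (6, 1), (6, 1), (6, 1)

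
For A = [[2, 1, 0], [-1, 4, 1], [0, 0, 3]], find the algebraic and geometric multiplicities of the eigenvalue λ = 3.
algebraic multiplicity 3, geometric multiplicity 1

The characteristic polynomial is (x - 3)^3, so the factor x - 3 appears with exponent 3: the algebraic multiplicity is 3.

rank(A - 3I) = 2, so the eigenspace has dimension 3 - 2 = 1: the geometric multiplicity is 1.

Since 1 < 3, A is not diagonalizable.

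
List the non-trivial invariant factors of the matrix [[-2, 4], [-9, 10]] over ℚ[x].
The Jordan structure of A has elementary divisors (x - 4)^2. Arranging the block sizes at each eigenvalue in decreasing order and taking row products gives the invariant factors.

Invariant factors (smallest first, each dividing the next): (x - 4)^2.

Check: the last factor (x - 4)^2 is the minimal polynomial, and the product (x - 4)^2 is the characteristic polynomial.

(x - 4)^2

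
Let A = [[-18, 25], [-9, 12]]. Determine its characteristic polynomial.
χ_A(x) = (x + 3)^2

xI - A = [[x + 18, -25], [9, x - 12]].

Expanding det(xI - A) along the first row:
det(xI - A) = + (x + 18)·det([[x - 12]]) - (-25)·det([[9]]).

Evaluating gives χ_A(x) = x^2 + 6x + 9 = (x + 3)^2.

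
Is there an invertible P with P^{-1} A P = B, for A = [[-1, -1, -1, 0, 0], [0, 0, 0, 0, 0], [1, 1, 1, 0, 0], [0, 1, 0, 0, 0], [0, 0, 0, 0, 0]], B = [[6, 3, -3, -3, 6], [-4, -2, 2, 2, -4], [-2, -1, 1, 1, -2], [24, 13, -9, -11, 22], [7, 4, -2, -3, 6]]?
Yes.

Two matrices over a field are similar if and only if they have the same invariant factors.

Both A and B have characteristic polynomial x^5 and minimal polynomial x^2. Computing further, both have invariant factors x, x^2, x^2. Hence A and B are similar.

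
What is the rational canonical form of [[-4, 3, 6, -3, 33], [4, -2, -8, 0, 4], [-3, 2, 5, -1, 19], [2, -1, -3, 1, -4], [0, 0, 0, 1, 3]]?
R = [[0, 0, 0, 0, -8], [1, 0, 0, 0, 4], [0, 1, 0, 0, 8], [0, 0, 1, 0, -6], [0, 0, 0, 1, 3]]

The invariant factors of A (the non-unit diagonal entries of the Smith normal form of xI - A over ℚ[x]) are (x - 2)(x - 1)(x^3 + 4x + 4), each dividing the next. The characteristic polynomial is their product, (x - 2)(x - 1)(x^3 + 4x + 4).

The rational canonical form is the block-diagonal matrix of companion matrices C(f_i):
R = [[0, 0, 0, 0, -8], [1, 0, 0, 0, 4], [0, 1, 0, 0, 8], [0, 0, 1, 0, -6], [0, 0, 0, 1, 3]].

Note the characteristic polynomial does not split into linear factors over ℚ, so A has no Jordan form over ℚ; the rational canonical form exists over any field.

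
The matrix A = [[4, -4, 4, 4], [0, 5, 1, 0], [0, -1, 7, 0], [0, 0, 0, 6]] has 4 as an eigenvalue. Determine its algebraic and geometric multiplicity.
The characteristic polynomial is (x - 6)^3(x - 4), so the factor x - 4 appears with exponent 1: the algebraic multiplicity is 1.

rank(A - 4I) = 3, so the eigenspace has dimension 4 - 3 = 1: the geometric multiplicity is 1.

algebraic multiplicity 1, geometric multiplicity 1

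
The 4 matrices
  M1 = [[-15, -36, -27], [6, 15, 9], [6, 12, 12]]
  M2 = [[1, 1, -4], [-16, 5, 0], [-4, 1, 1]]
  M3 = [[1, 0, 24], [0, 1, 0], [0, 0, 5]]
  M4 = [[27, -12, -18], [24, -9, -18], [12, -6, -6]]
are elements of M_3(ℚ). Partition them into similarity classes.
Characteristic polynomials: χ_{M1} = (x - 6)(x - 3)^2, χ_{M2} = (x - 5)(x - 1)^2, χ_{M3} = (x - 5)(x - 1)^2, χ_{M4} = (x - 6)(x - 3)^2.

{M1, M4}: invariant factors x - 3, (x - 6)(x - 3).

{M2}: invariant factors (x - 5)(x - 1)^2.

{M3}: invariant factors x - 1, (x - 5)(x - 1).

Matrices are similar if and only if their invariant-factor lists agree; the partition into similarity classes is {M1, M4}, {M2}, {M3}.

3 classes: {M1, M4}, {M2}, {M3}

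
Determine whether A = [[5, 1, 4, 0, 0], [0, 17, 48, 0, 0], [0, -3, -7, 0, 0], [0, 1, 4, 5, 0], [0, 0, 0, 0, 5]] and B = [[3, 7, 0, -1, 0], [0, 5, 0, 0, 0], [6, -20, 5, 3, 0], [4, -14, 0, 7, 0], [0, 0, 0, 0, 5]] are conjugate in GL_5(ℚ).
Both have characteristic polynomial (x - 5)^5 and minimal polynomial (x - 5)^2. But rank(A - 5I) = 1 for A while rank(B - 5I) = 2 for B, so the number of Jordan blocks at λ = 5 differs. A and B are not similar.

No.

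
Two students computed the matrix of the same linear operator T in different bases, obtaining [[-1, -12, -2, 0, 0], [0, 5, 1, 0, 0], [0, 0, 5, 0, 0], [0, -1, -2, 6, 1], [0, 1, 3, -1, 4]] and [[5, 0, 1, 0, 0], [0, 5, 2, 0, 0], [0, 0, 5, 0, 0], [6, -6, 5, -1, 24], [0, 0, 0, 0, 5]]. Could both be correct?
No.

Both have characteristic polynomial (x - 5)^4(x + 1) and minimal polynomial (x - 5)^2(x + 1). But rank(A - 5I) = 3 for A while rank(B - 5I) = 2 for B, so the number of Jordan blocks at λ = 5 differs. A and B are not similar.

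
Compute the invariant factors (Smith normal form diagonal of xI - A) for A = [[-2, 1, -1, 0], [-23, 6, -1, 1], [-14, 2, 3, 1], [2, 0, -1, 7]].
(x - 6)^2(x - 1)^2

The Jordan structure of A has elementary divisors (x - 1)^2, (x - 6)^2. Arranging the block sizes at each eigenvalue in decreasing order and taking row products gives the invariant factors.

Invariant factors (smallest first, each dividing the next): (x - 6)^2(x - 1)^2.

Check: the last factor (x - 6)^2(x - 1)^2 is the minimal polynomial, and the product (x - 6)^2(x - 1)^2 is the characteristic polynomial.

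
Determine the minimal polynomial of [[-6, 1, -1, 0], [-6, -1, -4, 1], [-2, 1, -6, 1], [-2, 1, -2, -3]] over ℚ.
m_A(x) = (x + 4)^2

The characteristic polynomial factors as (x + 4)^4. The minimal polynomial is ∏(x - λ)^{k_λ} where k_λ is the size of the largest Jordan block at λ.

For λ = -4: rank(A + 4I) = 2, and the largest Jordan block has size 2 (the smallest k with rank((A + 4I)^k) = rank((A + 4I)^(k+1))).

So m_A(x) = (x + 4)^2.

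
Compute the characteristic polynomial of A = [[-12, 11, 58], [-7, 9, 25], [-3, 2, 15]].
xI - A = [[x + 12, -11, -58], [7, x - 9, -25], [3, -2, x - 15]].

Expanding det(xI - A) along the first row:
det(xI - A) = + (x + 12)·det([[x - 9, -25], [-2, x - 15]]) - (-11)·det([[7, -25], [3, x - 15]]) + (-58)·det([[7, x - 9], [3, -2]]).

Evaluating gives χ_A(x) = x^3 - 12x^2 + 48x - 64 = (x - 4)^3.

χ_A(x) = (x - 4)^3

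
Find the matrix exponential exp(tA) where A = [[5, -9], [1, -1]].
e^{tA} = [[(3*t + 1)*e^{2*t}, -9*t*e^{2*t}], [t*e^{2*t}, (1 - 3*t)*e^{2*t}]]

A has Jordan form J = [[2, 1], [0, 2]] with A = PJP^{-1}, so e^{tA} = P e^{tJ} P^{-1}.

For a Jordan block J_k(λ), e^{tJ_k(λ)} = e^{λt} · (I + tN + t^2 N^2/2! + ... + t^{k-1} N^{k-1}/(k-1)!) where N is the nilpotent superdiagonal part.

Assembling the blocks and conjugating back gives the entries of e^{tA} as shown above.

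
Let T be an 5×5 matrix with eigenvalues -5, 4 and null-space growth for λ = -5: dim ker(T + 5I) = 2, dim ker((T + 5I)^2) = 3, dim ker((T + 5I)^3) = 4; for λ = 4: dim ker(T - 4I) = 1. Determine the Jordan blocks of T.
Jordan blocks: (-5, 3), (-5, 1), (4, 1)

λ = -5: successive nullity increments [2, 1, 1] count blocks of size ≥ k; block sizes are [3, 1].
λ = 4: successive nullity increments [1] count blocks of size ≥ k; block sizes are [1].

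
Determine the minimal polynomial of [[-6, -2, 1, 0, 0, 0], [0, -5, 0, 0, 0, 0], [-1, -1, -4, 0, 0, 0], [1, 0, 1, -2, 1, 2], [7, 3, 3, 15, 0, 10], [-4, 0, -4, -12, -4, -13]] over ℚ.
The characteristic polynomial factors as (x + 5)^6. The minimal polynomial is ∏(x - λ)^{k_λ} where k_λ is the size of the largest Jordan block at λ.

For λ = -5: rank(A + 5I) = 3, and the largest Jordan block has size 3 (the smallest k with rank((A + 5I)^k) = rank((A + 5I)^(k+1))).

So m_A(x) = (x + 5)^3.

m_A(x) = (x + 5)^3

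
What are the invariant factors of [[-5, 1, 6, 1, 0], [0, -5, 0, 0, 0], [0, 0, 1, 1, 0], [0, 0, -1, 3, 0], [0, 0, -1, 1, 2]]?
The Jordan structure of A has elementary divisors (x + 5)^2, (x - 2)^2, (x - 2). Arranging the block sizes at each eigenvalue in decreasing order and taking row products gives the invariant factors.

Invariant factors (smallest first, each dividing the next): x - 2, (x - 2)^2(x + 5)^2.

Check: the last factor (x - 2)^2(x + 5)^2 is the minimal polynomial, and the product (x - 2)^3(x + 5)^2 is the characteristic polynomial.

x - 2, (x - 2)^2(x + 5)^2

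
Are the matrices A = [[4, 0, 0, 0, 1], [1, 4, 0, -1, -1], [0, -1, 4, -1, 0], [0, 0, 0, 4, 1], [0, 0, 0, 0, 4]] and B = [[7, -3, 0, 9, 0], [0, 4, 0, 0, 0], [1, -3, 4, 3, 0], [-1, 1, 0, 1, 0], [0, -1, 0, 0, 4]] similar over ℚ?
No.

Both have characteristic polynomial (x - 4)^5, but the minimal polynomial of A is (x - 4)^3 while the minimal polynomial of B is (x - 4)^2. The minimal polynomial is a similarity invariant, so A and B are not similar.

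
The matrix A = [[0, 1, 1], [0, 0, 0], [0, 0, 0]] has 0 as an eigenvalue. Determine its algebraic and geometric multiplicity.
The characteristic polynomial is x^3, so the factor x appears with exponent 3: the algebraic multiplicity is 3.

rank(A) = 1, so the eigenspace has dimension 3 - 1 = 2: the geometric multiplicity is 2.

Since 2 < 3, A is not diagonalizable.

algebraic multiplicity 3, geometric multiplicity 2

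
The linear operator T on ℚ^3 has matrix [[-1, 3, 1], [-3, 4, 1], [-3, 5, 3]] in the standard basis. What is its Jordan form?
J = [[2, 1, 0], [0, 2, 1], [0, 0, 2]]

The characteristic polynomial is det(xI - A) = (x - 2)^3, so the eigenvalues are 2 (algebraic multiplicity 3).

For λ = 2: rank(A - 2I) = 2, rank((A - 2I)^2) = 1, rank((A - 2I)^3) = 0. The eigenspace has dimension 3 - 2 = 1, so there is 1 Jordan block; the rank sequence gives block sizes [3].

Assembling the blocks gives the Jordan form J above.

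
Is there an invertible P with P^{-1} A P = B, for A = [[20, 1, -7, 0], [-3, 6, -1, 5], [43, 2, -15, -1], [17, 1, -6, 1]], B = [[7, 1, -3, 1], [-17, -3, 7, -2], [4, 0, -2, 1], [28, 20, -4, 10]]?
Yes.

Two matrices over a field are similar if and only if they have the same invariant factors.

Both A and B have characteristic polynomial x^2(x - 6)^2 and minimal polynomial x^2(x - 6)^2. Computing further, both have invariant factors x^2(x - 6)^2. Hence A and B are similar.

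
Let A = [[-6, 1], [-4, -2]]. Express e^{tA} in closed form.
A has Jordan form J = [[-4, 1], [0, -4]] with A = PJP^{-1}, so e^{tA} = P e^{tJ} P^{-1}.

For a Jordan block J_k(λ), e^{tJ_k(λ)} = e^{λt} · (I + tN + t^2 N^2/2! + ... + t^{k-1} N^{k-1}/(k-1)!) where N is the nilpotent superdiagonal part.

Assembling the blocks and conjugating back gives the entries of e^{tA} as shown above.

e^{tA} = [[(1 - 2*t)*e^{-4*t}, t*e^{-4*t}], [-4*t*e^{-4*t}, (2*t + 1)*e^{-4*t}]]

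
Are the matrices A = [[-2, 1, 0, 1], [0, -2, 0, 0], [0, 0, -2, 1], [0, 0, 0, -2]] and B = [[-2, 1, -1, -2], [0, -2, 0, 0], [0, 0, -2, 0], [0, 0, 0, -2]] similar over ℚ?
Both have characteristic polynomial (x + 2)^4 and minimal polynomial (x + 2)^2. But rank(A + 2I) = 2 for A while rank(B + 2I) = 1 for B, so the number of Jordan blocks at λ = -2 differs. A and B are not similar.

No.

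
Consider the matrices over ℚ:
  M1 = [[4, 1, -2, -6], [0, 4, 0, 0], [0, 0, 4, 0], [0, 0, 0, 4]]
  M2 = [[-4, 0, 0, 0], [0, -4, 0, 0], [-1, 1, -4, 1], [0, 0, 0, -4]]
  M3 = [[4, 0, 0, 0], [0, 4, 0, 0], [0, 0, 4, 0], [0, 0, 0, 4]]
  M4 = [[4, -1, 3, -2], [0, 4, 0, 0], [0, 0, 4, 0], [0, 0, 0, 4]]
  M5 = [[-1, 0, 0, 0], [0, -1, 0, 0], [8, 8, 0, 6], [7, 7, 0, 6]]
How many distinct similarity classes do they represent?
4 classes: {M1, M4}, {M2}, {M3}, {M5}

Characteristic polynomials: χ_{M1} = (x - 4)^4, χ_{M2} = (x + 4)^4, χ_{M3} = (x - 4)^4, χ_{M4} = (x - 4)^4, χ_{M5} = x(x - 6)(x + 1)^2.

{M1, M4}: invariant factors x - 4, x - 4, (x - 4)^2.

{M2}: invariant factors x + 4, x + 4, (x + 4)^2.

{M3}: invariant factors x - 4, x - 4, x - 4, x - 4.

{M5}: invariant factors x + 1, x(x - 6)(x + 1).

Matrices are similar if and only if their invariant-factor lists agree; the partition into similarity classes is {M1, M4}, {M2}, {M3}, {M5}.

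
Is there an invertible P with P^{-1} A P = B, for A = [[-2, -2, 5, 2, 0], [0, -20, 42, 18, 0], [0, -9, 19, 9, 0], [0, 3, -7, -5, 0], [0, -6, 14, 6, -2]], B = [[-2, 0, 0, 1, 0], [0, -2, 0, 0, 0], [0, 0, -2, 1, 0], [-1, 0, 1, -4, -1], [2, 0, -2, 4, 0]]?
Yes.

Two matrices over a field are similar if and only if they have the same invariant factors.

Both A and B have characteristic polynomial (x + 2)^5 and minimal polynomial (x + 2)^3. Computing further, both have invariant factors x + 2, x + 2, (x + 2)^3. Hence A and B are similar.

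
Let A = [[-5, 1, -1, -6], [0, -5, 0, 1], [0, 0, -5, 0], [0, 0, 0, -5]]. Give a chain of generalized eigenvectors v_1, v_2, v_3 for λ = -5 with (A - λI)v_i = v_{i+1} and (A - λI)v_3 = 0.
v_1 = [[-5, 2, 0, 1]]^T, v_2 = [[-4, 1, 0, 0]]^T, v_3 = [[1, 0, 0, 0]]^T

We seek v_1 ∈ ker((A + 5I)^3) \ ker((A + 5I)^2), then set v_{i+1} = (A + 5I) v_i.

One such chain is v_1 = [[-5, 2, 0, 1]]^T, v_2 = [[-4, 1, 0, 0]]^T, v_3 = [[1, 0, 0, 0]]^T. Check: (A + 5I) v_3 = [[0, 0, 0, 0]]^T = 0.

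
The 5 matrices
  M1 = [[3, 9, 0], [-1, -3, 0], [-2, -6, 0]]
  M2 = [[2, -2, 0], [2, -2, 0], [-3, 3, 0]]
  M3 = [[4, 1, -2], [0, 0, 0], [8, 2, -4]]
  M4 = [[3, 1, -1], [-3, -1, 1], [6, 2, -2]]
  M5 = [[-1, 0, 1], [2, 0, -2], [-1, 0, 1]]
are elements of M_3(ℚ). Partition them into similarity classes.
1 class: {M1, M2, M3, M4, M5}

Characteristic polynomials: χ_{M1} = x^3, χ_{M2} = x^3, χ_{M3} = x^3, χ_{M4} = x^3, χ_{M5} = x^3.

{M1, M2, M3, M4, M5}: invariant factors x, x^2.

Matrices are similar if and only if their invariant-factor lists agree; the partition into similarity classes is {M1, M2, M3, M4, M5}.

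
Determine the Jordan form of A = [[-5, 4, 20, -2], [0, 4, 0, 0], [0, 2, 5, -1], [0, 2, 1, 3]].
J = [[-5, 0, 0, 0], [0, 4, 1, 0], [0, 0, 4, 0], [0, 0, 0, 4]]

The characteristic polynomial is det(xI - A) = (x - 4)^3(x + 5), so the eigenvalues are -5 (algebraic multiplicity 1), 4 (algebraic multiplicity 3).

For λ = -5: algebraic multiplicity 1 gives one 1×1 block.

For λ = 4: rank(A - 4I) = 2, rank((A - 4I)^2) = 1. The eigenspace has dimension 4 - 2 = 2, so there are 2 Jordan blocks; the rank sequence gives block sizes [2, 1].

Assembling the blocks gives the Jordan form J above.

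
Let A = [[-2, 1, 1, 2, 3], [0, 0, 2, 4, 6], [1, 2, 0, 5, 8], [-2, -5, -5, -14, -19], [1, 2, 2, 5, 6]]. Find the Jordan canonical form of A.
The characteristic polynomial is det(xI - A) = (x + 2)^5, so the eigenvalues are -2 (algebraic multiplicity 5).

For λ = -2: rank(A + 2I) = 2, rank((A + 2I)^2) = 0. The eigenspace has dimension 5 - 2 = 3, so there are 3 Jordan blocks; the rank sequence gives block sizes [2, 2, 1].

Assembling the blocks gives the Jordan form J above.

J = [[-2, 1, 0, 0, 0], [0, -2, 0, 0, 0], [0, 0, -2, 1, 0], [0, 0, 0, -2, 0], [0, 0, 0, 0, -2]]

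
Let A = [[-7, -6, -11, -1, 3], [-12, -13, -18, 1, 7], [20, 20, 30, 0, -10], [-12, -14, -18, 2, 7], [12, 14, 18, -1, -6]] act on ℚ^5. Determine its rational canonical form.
The invariant factors of A (the non-unit diagonal entries of the Smith normal form of xI - A over ℚ[x]) are x - 1, x - 1, (x - 5)(x - 1)(x + 2), each dividing the next. The characteristic polynomial is their product, (x - 5)(x - 1)^3(x + 2).

The rational canonical form is the block-diagonal matrix of companion matrices C(f_i):
R = [[1, 0, 0, 0, 0], [0, 1, 0, 0, 0], [0, 0, 0, 0, -10], [0, 0, 1, 0, 7], [0, 0, 0, 1, 4]].

R = [[1, 0, 0, 0, 0], [0, 1, 0, 0, 0], [0, 0, 0, 0, -10], [0, 0, 1, 0, 7], [0, 0, 0, 1, 4]]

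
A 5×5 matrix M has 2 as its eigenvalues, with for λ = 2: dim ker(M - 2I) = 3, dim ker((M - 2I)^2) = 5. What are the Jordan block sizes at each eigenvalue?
λ = 2: successive nullity increments [3, 2] count blocks of size ≥ k; block sizes are [2, 2, 1].

Jordan blocks: (2, 2), (2, 2), (2, 1)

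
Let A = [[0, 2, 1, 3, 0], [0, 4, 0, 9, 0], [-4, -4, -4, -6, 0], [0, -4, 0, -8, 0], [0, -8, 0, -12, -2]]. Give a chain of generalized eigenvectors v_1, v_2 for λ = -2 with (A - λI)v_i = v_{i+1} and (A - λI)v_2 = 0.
v_1 = [[0, 0, 1, 0, -1]]^T, v_2 = [[1, 0, -2, 0, 0]]^T

We seek v_1 ∈ ker((A + 2I)^2) \ ker(A + 2I), then set v_{i+1} = (A + 2I) v_i.

One such chain is v_1 = [[0, 0, 1, 0, -1]]^T, v_2 = [[1, 0, -2, 0, 0]]^T. Check: (A + 2I) v_2 = [[0, 0, 0, 0, 0]]^T = 0.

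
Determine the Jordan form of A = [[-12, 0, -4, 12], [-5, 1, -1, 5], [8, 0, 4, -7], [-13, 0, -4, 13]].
The characteristic polynomial is det(xI - A) = (x - 2)^2(x - 1)^2, so the eigenvalues are 1 (algebraic multiplicity 2), 2 (algebraic multiplicity 2).

For λ = 1: rank(A - I) = 2. The eigenspace has dimension 4 - 2 = 2, so there are 2 Jordan blocks; the rank sequence gives block sizes [1, 1].

For λ = 2: rank(A - 2I) = 3, rank((A - 2I)^2) = 2. The eigenspace has dimension 4 - 3 = 1, so there is 1 Jordan block; the rank sequence gives block sizes [2].

Assembling the blocks gives the Jordan form J above.

J = [[1, 0, 0, 0], [0, 1, 0, 0], [0, 0, 2, 1], [0, 0, 0, 2]]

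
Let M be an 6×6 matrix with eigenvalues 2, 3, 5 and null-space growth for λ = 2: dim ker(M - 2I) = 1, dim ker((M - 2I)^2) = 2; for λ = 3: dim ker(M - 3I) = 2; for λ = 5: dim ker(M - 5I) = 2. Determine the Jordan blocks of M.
λ = 2: successive nullity increments [1, 1] count blocks of size ≥ k; block sizes are [2].
λ = 3: successive nullity increments [2] count blocks of size ≥ k; block sizes are [1, 1].
λ = 5: successive nullity increments [2] count blocks of size ≥ k; block sizes are [1, 1].

Jordan blocks: (2, 2), (3, 1), (3, 1), (5, 1), (5, 1)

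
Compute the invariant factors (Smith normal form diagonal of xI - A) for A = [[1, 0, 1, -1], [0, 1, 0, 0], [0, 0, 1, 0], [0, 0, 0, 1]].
x - 1, x - 1, (x - 1)^2

The Jordan structure of A has elementary divisors (x - 1)^2, (x - 1), (x - 1). Arranging the block sizes at each eigenvalue in decreasing order and taking row products gives the invariant factors.

Invariant factors (smallest first, each dividing the next): x - 1, x - 1, (x - 1)^2.

Check: the last factor (x - 1)^2 is the minimal polynomial, and the product (x - 1)^4 is the characteristic polynomial.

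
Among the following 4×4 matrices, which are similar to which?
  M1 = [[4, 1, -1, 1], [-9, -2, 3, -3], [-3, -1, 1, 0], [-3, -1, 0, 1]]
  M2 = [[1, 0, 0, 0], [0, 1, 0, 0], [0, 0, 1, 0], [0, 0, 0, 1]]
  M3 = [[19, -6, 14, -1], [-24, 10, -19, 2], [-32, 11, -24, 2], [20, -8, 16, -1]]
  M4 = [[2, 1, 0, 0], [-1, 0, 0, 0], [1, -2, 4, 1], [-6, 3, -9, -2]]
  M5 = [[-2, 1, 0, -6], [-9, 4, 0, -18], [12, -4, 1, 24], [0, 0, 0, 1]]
Characteristic polynomials: χ_{M1} = (x - 1)^4, χ_{M2} = (x - 1)^4, χ_{M3} = (x - 1)^4, χ_{M4} = (x - 1)^4, χ_{M5} = (x - 1)^4.

{M1, M3, M4}: invariant factors (x - 1)^2, (x - 1)^2.

{M2}: invariant factors x - 1, x - 1, x - 1, x - 1.

{M5}: invariant factors x - 1, x - 1, (x - 1)^2.

Matrices are similar if and only if their invariant-factor lists agree; the partition into similarity classes is {M1, M3, M4}, {M2}, {M5}.

3 classes: {M1, M3, M4}, {M2}, {M5}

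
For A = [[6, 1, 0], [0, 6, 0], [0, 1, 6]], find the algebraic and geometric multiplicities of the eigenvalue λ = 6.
The characteristic polynomial is (x - 6)^3, so the factor x - 6 appears with exponent 3: the algebraic multiplicity is 3.

rank(A - 6I) = 1, so the eigenspace has dimension 3 - 1 = 2: the geometric multiplicity is 2.

Since 2 < 3, A is not diagonalizable.

algebraic multiplicity 3, geometric multiplicity 2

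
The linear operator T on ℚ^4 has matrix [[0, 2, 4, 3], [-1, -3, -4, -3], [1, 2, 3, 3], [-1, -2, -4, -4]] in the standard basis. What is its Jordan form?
The characteristic polynomial is det(xI - A) = (x + 1)^4, so the eigenvalues are -1 (algebraic multiplicity 4).

For λ = -1: rank(A + I) = 1, rank((A + I)^2) = 0. The eigenspace has dimension 4 - 1 = 3, so there are 3 Jordan blocks; the rank sequence gives block sizes [2, 1, 1].

Assembling the blocks gives the Jordan form J above.

J = [[-1, 1, 0, 0], [0, -1, 0, 0], [0, 0, -1, 0], [0, 0, 0, -1]]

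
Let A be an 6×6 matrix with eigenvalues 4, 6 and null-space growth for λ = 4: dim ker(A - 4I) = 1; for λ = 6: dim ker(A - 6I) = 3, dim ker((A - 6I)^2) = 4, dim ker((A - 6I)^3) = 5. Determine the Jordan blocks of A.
Jordan blocks: (4, 1), (6, 3), (6, 1), (6, 1)

λ = 4: successive nullity increments [1] count blocks of size ≥ k; block sizes are [1].
λ = 6: successive nullity increments [3, 1, 1] count blocks of size ≥ k; block sizes are [3, 1, 1].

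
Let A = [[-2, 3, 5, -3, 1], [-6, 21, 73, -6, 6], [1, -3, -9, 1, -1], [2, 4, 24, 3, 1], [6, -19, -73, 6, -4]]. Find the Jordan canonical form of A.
The characteristic polynomial is det(xI - A) = (x - 2)^4(x - 1), so the eigenvalues are 1 (algebraic multiplicity 1), 2 (algebraic multiplicity 4).

For λ = 1: algebraic multiplicity 1 gives one 1×1 block.

For λ = 2: rank(A - 2I) = 3, rank((A - 2I)^2) = 2, rank((A - 2I)^3) = 1. The eigenspace has dimension 5 - 3 = 2, so there are 2 Jordan blocks; the rank sequence gives block sizes [3, 1].

Assembling the blocks gives the Jordan form J above.

J = [[1, 0, 0, 0, 0], [0, 2, 1, 0, 0], [0, 0, 2, 1, 0], [0, 0, 0, 2, 0], [0, 0, 0, 0, 2]]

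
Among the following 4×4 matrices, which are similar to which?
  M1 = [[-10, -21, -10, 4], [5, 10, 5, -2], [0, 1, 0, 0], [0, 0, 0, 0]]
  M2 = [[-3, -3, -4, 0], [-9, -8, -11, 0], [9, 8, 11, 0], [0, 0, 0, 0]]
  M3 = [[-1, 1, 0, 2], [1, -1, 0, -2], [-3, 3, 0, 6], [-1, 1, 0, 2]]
2 classes: {M1, M2}, {M3}

Characteristic polynomials: χ_{M1} = x^4, χ_{M2} = x^4, χ_{M3} = x^4.

{M1, M2}: invariant factors x, x^3.

{M3}: invariant factors x, x, x^2.

Matrices are similar if and only if their invariant-factor lists agree; the partition into similarity classes is {M1, M2}, {M3}.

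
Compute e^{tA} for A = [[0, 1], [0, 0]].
A has Jordan form J = [[0, 1], [0, 0]] with A = PJP^{-1}, so e^{tA} = P e^{tJ} P^{-1}.

For a Jordan block J_k(λ), e^{tJ_k(λ)} = e^{λt} · (I + tN + t^2 N^2/2! + ... + t^{k-1} N^{k-1}/(k-1)!) where N is the nilpotent superdiagonal part.

Assembling the blocks and conjugating back gives the entries of e^{tA} as shown above.

e^{tA} = [[1, t], [0, 1]]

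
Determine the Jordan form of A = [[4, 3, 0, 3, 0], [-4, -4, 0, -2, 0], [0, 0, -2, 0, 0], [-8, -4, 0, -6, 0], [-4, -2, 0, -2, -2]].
The characteristic polynomial is det(xI - A) = (x + 2)^5, so the eigenvalues are -2 (algebraic multiplicity 5).

For λ = -2: rank(A + 2I) = 1, rank((A + 2I)^2) = 0. The eigenspace has dimension 5 - 1 = 4, so there are 4 Jordan blocks; the rank sequence gives block sizes [2, 1, 1, 1].

Assembling the blocks gives the Jordan form J above.

J = [[-2, 1, 0, 0, 0], [0, -2, 0, 0, 0], [0, 0, -2, 0, 0], [0, 0, 0, -2, 0], [0, 0, 0, 0, -2]]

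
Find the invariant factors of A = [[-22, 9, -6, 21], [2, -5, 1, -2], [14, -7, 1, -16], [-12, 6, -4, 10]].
x + 4, (x + 4)^3

The Jordan structure of A has elementary divisors (x + 4)^3, (x + 4). Arranging the block sizes at each eigenvalue in decreasing order and taking row products gives the invariant factors.

Invariant factors (smallest first, each dividing the next): x + 4, (x + 4)^3.

Check: the last factor (x + 4)^3 is the minimal polynomial, and the product (x + 4)^4 is the characteristic polynomial.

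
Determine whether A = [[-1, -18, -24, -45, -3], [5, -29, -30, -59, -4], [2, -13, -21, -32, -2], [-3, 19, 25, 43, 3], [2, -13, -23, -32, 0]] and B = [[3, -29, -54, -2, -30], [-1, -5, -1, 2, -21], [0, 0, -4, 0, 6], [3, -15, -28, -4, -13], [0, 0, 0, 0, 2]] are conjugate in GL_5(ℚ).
Yes.

Two matrices over a field are similar if and only if they have the same invariant factors.

Both A and B have characteristic polynomial (x - 2)^2(x + 4)^3 and minimal polynomial (x - 2)^2(x + 4)^3. Computing further, both have invariant factors (x - 2)^2(x + 4)^3. Hence A and B are similar.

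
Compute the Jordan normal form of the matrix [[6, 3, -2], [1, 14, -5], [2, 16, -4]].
J = [[5, 1, 0], [0, 5, 0], [0, 0, 6]]

The characteristic polynomial is det(xI - A) = (x - 6)(x - 5)^2, so the eigenvalues are 5 (algebraic multiplicity 2), 6 (algebraic multiplicity 1).

For λ = 5: rank(A - 5I) = 2, rank((A - 5I)^2) = 1. The eigenspace has dimension 3 - 2 = 1, so there is 1 Jordan block; the rank sequence gives block sizes [2].

For λ = 6: algebraic multiplicity 1 gives one 1×1 block.

Assembling the blocks gives the Jordan form J above.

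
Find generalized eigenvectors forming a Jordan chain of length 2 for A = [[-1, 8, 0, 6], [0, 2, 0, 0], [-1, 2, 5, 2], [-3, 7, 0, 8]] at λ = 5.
v_1 = [[1, 0, 0, 1]]^T, v_2 = [[0, 0, 1, 0]]^T

We seek v_1 ∈ ker((A - 5I)^2) \ ker(A - 5I), then set v_{i+1} = (A - 5I) v_i.

One such chain is v_1 = [[1, 0, 0, 1]]^T, v_2 = [[0, 0, 1, 0]]^T. Check: (A - 5I) v_2 = [[0, 0, 0, 0]]^T = 0.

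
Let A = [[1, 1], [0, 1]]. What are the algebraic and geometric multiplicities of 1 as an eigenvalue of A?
The characteristic polynomial is (x - 1)^2, so the factor x - 1 appears with exponent 2: the algebraic multiplicity is 2.

rank(A - I) = 1, so the eigenspace has dimension 2 - 1 = 1: the geometric multiplicity is 1.

Since 1 < 2, A is not diagonalizable.

algebraic multiplicity 2, geometric multiplicity 1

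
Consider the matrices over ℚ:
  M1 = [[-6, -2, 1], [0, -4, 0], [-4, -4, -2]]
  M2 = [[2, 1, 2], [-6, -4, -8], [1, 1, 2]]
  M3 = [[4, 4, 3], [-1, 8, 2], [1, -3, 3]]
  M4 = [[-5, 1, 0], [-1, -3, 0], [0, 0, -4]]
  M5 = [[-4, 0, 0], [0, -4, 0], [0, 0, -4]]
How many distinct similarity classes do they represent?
Characteristic polynomials: χ_{M1} = (x + 4)^3, χ_{M2} = x^3, χ_{M3} = (x - 5)^3, χ_{M4} = (x + 4)^3, χ_{M5} = (x + 4)^3.

{M1, M4}: invariant factors x + 4, (x + 4)^2.

{M2}: invariant factors x^3.

{M3}: invariant factors (x - 5)^3.

{M5}: invariant factors x + 4, x + 4, x + 4.

Matrices are similar if and only if their invariant-factor lists agree; the partition into similarity classes is {M1, M4}, {M2}, {M3}, {M5}.

4 classes: {M1, M4}, {M2}, {M3}, {M5}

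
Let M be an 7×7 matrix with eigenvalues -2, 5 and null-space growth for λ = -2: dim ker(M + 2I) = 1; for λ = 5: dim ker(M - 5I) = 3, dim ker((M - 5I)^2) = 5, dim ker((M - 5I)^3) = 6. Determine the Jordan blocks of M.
λ = -2: successive nullity increments [1] count blocks of size ≥ k; block sizes are [1].
λ = 5: successive nullity increments [3, 2, 1] count blocks of size ≥ k; block sizes are [3, 2, 1].

Jordan blocks: (-2, 1), (5, 3), (5, 2), (5, 1)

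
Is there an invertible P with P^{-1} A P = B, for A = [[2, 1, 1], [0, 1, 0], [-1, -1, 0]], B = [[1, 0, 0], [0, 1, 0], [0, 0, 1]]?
Both have characteristic polynomial (x - 1)^3, but the minimal polynomial of A is (x - 1)^2 while the minimal polynomial of B is x - 1. The minimal polynomial is a similarity invariant, so A and B are not similar.

No.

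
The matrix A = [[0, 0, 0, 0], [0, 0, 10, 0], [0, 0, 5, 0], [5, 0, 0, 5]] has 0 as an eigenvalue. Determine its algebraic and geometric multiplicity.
algebraic multiplicity 2, geometric multiplicity 2

The characteristic polynomial is x^2(x - 5)^2, so the factor x appears with exponent 2: the algebraic multiplicity is 2.

rank(A) = 2, so the eigenspace has dimension 4 - 2 = 2: the geometric multiplicity is 2.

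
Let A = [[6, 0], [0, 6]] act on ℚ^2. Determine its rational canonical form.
R = [[6, 0], [0, 6]]

The invariant factors of A (the non-unit diagonal entries of the Smith normal form of xI - A over ℚ[x]) are x - 6, x - 6, each dividing the next. The characteristic polynomial is their product, (x - 6)^2.

The rational canonical form is the block-diagonal matrix of companion matrices C(f_i):
R = [[6, 0], [0, 6]].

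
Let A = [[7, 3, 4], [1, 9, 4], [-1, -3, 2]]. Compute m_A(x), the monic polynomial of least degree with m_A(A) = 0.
m_A(x) = (x - 6)^2

The characteristic polynomial factors as (x - 6)^3. The minimal polynomial is ∏(x - λ)^{k_λ} where k_λ is the size of the largest Jordan block at λ.

For λ = 6: rank(A - 6I) = 1, and the largest Jordan block has size 2 (the smallest k with rank((A - 6I)^k) = rank((A - 6I)^(k+1))).

So m_A(x) = (x - 6)^2.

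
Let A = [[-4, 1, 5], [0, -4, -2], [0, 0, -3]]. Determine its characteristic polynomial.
xI - A = [[x + 4, -1, -5], [0, x + 4, 2], [0, 0, x + 3]].

Expanding det(xI - A) along the first row:
det(xI - A) = + (x + 4)·det([[x + 4, 2], [0, x + 3]]) - (-1)·det([[0, 2], [0, x + 3]]) + (-5)·det([[0, x + 4], [0, 0]]).

Evaluating gives χ_A(x) = x^3 + 11x^2 + 40x + 48 = (x + 3)(x + 4)^2.

χ_A(x) = (x + 3)(x + 4)^2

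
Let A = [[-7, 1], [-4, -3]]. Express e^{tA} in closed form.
A has Jordan form J = [[-5, 1], [0, -5]] with A = PJP^{-1}, so e^{tA} = P e^{tJ} P^{-1}.

For a Jordan block J_k(λ), e^{tJ_k(λ)} = e^{λt} · (I + tN + t^2 N^2/2! + ... + t^{k-1} N^{k-1}/(k-1)!) where N is the nilpotent superdiagonal part.

Assembling the blocks and conjugating back gives the entries of e^{tA} as shown above.

e^{tA} = [[(1 - 2*t)*e^{-5*t}, t*e^{-5*t}], [-4*t*e^{-5*t}, (2*t + 1)*e^{-5*t}]]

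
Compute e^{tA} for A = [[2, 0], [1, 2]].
A has Jordan form J = [[2, 1], [0, 2]] with A = PJP^{-1}, so e^{tA} = P e^{tJ} P^{-1}.

For a Jordan block J_k(λ), e^{tJ_k(λ)} = e^{λt} · (I + tN + t^2 N^2/2! + ... + t^{k-1} N^{k-1}/(k-1)!) where N is the nilpotent superdiagonal part.

Assembling the blocks and conjugating back gives the entries of e^{tA} as shown above.

e^{tA} = [[e^{2*t}, 0], [t*e^{2*t}, e^{2*t}]]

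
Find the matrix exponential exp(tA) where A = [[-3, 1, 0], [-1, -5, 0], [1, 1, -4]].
e^{tA} = [[(t + 1)*e^{-4*t}, t*e^{-4*t}, 0], [-t*e^{-4*t}, (1 - t)*e^{-4*t}, 0], [t*e^{-4*t}, t*e^{-4*t}, e^{-4*t}]]

A has Jordan form J = [[-4, 1, 0], [0, -4, 0], [0, 0, -4]] with A = PJP^{-1}, so e^{tA} = P e^{tJ} P^{-1}.

For a Jordan block J_k(λ), e^{tJ_k(λ)} = e^{λt} · (I + tN + t^2 N^2/2! + ... + t^{k-1} N^{k-1}/(k-1)!) where N is the nilpotent superdiagonal part.

Assembling the blocks and conjugating back gives the entries of e^{tA} as shown above.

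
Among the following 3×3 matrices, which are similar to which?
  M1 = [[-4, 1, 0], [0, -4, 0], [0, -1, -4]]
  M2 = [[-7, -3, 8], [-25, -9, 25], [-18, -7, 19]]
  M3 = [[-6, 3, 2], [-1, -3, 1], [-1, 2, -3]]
Characteristic polynomials: χ_{M1} = (x + 4)^3, χ_{M2} = (x - 1)^3, χ_{M3} = (x + 4)^3.

{M1}: invariant factors x + 4, (x + 4)^2.

{M2}: invariant factors (x - 1)^3.

{M3}: invariant factors (x + 4)^3.

Matrices are similar if and only if their invariant-factor lists agree; the partition into similarity classes is {M1}, {M2}, {M3}.

3 classes: {M1}, {M2}, {M3}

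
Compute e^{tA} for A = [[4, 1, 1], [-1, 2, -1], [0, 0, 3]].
A has Jordan form J = [[3, 1, 0], [0, 3, 0], [0, 0, 3]] with A = PJP^{-1}, so e^{tA} = P e^{tJ} P^{-1}.

For a Jordan block J_k(λ), e^{tJ_k(λ)} = e^{λt} · (I + tN + t^2 N^2/2! + ... + t^{k-1} N^{k-1}/(k-1)!) where N is the nilpotent superdiagonal part.

Assembling the blocks and conjugating back gives the entries of e^{tA} as shown above.

e^{tA} = [[(t + 1)*e^{3*t}, t*e^{3*t}, t*e^{3*t}], [-t*e^{3*t}, (1 - t)*e^{3*t}, -t*e^{3*t}], [0, 0, e^{3*t}]]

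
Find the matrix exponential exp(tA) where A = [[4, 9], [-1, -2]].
e^{tA} = [[(3*t + 1)*e^{t}, 9*t*e^{t}], [-t*e^{t}, (1 - 3*t)*e^{t}]]

A has Jordan form J = [[1, 1], [0, 1]] with A = PJP^{-1}, so e^{tA} = P e^{tJ} P^{-1}.

For a Jordan block J_k(λ), e^{tJ_k(λ)} = e^{λt} · (I + tN + t^2 N^2/2! + ... + t^{k-1} N^{k-1}/(k-1)!) where N is the nilpotent superdiagonal part.

Assembling the blocks and conjugating back gives the entries of e^{tA} as shown above.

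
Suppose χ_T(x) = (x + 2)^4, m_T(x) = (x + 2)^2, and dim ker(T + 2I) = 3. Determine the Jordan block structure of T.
λ = -2: algebraic multiplicity 4 (exponent in χ_T), largest block size 2 (exponent in m_T), 3 blocks (geometric multiplicity). These force block sizes [2, 1, 1].

Jordan blocks: (-2, 2), (-2, 1), (-2, 1)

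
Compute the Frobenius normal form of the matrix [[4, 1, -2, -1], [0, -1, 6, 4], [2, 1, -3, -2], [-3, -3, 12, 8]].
The invariant factors of A (the non-unit diagonal entries of the Smith normal form of xI - A over ℚ[x]) are x^2 - 4x + 1, x^2 - 4x + 1, each dividing the next. The characteristic polynomial is their product, (x^2 - 4x + 1)^2.

The rational canonical form is the block-diagonal matrix of companion matrices C(f_i):
R = [[0, -1, 0, 0], [1, 4, 0, 0], [0, 0, 0, -1], [0, 0, 1, 4]].

Note the characteristic polynomial does not split into linear factors over ℚ, so A has no Jordan form over ℚ; the rational canonical form exists over any field.

R = [[0, -1, 0, 0], [1, 4, 0, 0], [0, 0, 0, -1], [0, 0, 1, 4]]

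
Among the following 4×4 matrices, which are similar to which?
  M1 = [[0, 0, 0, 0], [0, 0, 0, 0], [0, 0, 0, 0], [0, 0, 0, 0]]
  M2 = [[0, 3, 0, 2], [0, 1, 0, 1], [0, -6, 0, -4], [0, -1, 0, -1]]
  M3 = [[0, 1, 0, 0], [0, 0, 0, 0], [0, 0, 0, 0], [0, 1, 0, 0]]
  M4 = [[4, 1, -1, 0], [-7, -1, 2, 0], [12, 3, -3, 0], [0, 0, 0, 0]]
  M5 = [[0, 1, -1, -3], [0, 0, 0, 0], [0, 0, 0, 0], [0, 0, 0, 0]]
3 classes: {M1}, {M2, M4}, {M3, M5}

Characteristic polynomials: χ_{M1} = x^4, χ_{M2} = x^4, χ_{M3} = x^4, χ_{M4} = x^4, χ_{M5} = x^4.

{M1}: invariant factors x, x, x, x.

{M2, M4}: invariant factors x, x^3.

{M3, M5}: invariant factors x, x, x^2.

Matrices are similar if and only if their invariant-factor lists agree; the partition into similarity classes is {M1}, {M2, M4}, {M3, M5}.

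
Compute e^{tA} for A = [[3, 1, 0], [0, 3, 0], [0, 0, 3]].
e^{tA} = [[e^{3*t}, t*e^{3*t}, 0], [0, e^{3*t}, 0], [0, 0, e^{3*t}]]

A has Jordan form J = [[3, 1, 0], [0, 3, 0], [0, 0, 3]] with A = PJP^{-1}, so e^{tA} = P e^{tJ} P^{-1}.

For a Jordan block J_k(λ), e^{tJ_k(λ)} = e^{λt} · (I + tN + t^2 N^2/2! + ... + t^{k-1} N^{k-1}/(k-1)!) where N is the nilpotent superdiagonal part.

Assembling the blocks and conjugating back gives the entries of e^{tA} as shown above.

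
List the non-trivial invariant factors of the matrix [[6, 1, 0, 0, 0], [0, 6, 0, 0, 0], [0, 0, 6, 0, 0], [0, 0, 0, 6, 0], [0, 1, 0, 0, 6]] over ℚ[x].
x - 6, x - 6, x - 6, (x - 6)^2

The Jordan structure of A has elementary divisors (x - 6)^2, (x - 6), (x - 6), (x - 6). Arranging the block sizes at each eigenvalue in decreasing order and taking row products gives the invariant factors.

Invariant factors (smallest first, each dividing the next): x - 6, x - 6, x - 6, (x - 6)^2.

Check: the last factor (x - 6)^2 is the minimal polynomial, and the product (x - 6)^5 is the characteristic polynomial.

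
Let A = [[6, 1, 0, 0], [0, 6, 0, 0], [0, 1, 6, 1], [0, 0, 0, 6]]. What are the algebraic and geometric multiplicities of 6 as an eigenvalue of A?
algebraic multiplicity 4, geometric multiplicity 2

The characteristic polynomial is (x - 6)^4, so the factor x - 6 appears with exponent 4: the algebraic multiplicity is 4.

rank(A - 6I) = 2, so the eigenspace has dimension 4 - 2 = 2: the geometric multiplicity is 2.

Since 2 < 4, A is not diagonalizable.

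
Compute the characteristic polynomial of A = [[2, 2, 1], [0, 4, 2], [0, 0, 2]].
χ_A(x) = (x - 4)(x - 2)^2

xI - A = [[x - 2, -2, -1], [0, x - 4, -2], [0, 0, x - 2]].

Expanding det(xI - A) along the first row:
det(xI - A) = + (x - 2)·det([[x - 4, -2], [0, x - 2]]) - (-2)·det([[0, -2], [0, x - 2]]) + (-1)·det([[0, x - 4], [0, 0]]).

Evaluating gives χ_A(x) = x^3 - 8x^2 + 20x - 16 = (x - 4)(x - 2)^2.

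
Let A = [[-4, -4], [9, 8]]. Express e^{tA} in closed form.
A has Jordan form J = [[2, 1], [0, 2]] with A = PJP^{-1}, so e^{tA} = P e^{tJ} P^{-1}.

For a Jordan block J_k(λ), e^{tJ_k(λ)} = e^{λt} · (I + tN + t^2 N^2/2! + ... + t^{k-1} N^{k-1}/(k-1)!) where N is the nilpotent superdiagonal part.

Assembling the blocks and conjugating back gives the entries of e^{tA} as shown above.

e^{tA} = [[(1 - 6*t)*e^{2*t}, -4*t*e^{2*t}], [9*t*e^{2*t}, (6*t + 1)*e^{2*t}]]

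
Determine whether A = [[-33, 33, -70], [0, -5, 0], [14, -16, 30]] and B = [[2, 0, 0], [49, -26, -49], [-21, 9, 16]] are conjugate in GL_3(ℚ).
Yes.

Two matrices over a field are similar if and only if they have the same invariant factors.

Both A and B have characteristic polynomial (x - 2)(x + 5)^2 and minimal polynomial (x - 2)(x + 5)^2. Computing further, both have invariant factors (x - 2)(x + 5)^2. Hence A and B are similar.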